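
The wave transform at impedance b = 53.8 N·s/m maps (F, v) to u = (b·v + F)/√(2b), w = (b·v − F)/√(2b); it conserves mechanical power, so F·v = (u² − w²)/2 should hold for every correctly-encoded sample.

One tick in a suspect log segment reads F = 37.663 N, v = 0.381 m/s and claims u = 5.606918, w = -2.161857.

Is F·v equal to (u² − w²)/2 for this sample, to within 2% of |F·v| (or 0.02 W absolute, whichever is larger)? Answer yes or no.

no

F·v = 37.663×0.381 = 14.349603 W.
(u² − w²)/2 = (31.437529 − 4.673626)/2 = 13.381952 W.
|Δ| = 0.967651;  2% of max(1, |F·v|) = 0.286992.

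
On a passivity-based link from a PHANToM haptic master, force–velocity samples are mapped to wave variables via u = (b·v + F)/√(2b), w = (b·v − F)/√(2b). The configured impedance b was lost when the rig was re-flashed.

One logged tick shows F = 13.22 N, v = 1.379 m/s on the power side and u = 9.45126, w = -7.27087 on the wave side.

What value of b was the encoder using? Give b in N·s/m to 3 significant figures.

u + w = 2.1804;  u + w = √(2b)·v, so √(2b) = 2.1804/1.379 = 1.5811.
b = (√(2b))²/2 = 2.5000/2 = 1.2500.
(Check via u − w = 2F/√(2b): u − w = 16.7221, 2F/√(2b) = 16.7221.)

b = 1.25 N·s/m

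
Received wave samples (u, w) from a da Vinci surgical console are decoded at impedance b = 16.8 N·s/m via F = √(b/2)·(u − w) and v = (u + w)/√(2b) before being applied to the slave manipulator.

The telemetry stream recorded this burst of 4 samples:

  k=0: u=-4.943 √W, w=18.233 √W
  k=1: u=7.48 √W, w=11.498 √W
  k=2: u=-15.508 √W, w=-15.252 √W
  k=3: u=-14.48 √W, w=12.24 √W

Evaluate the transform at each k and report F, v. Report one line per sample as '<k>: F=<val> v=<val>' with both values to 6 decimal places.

k=0: u−w=-23.176000, u+w=13.290000; √(b/2)=2.898275, √(2b)=5.796551; F=2.898275×(-23.176)=-67.170429, v=13.290000/5.796551=2.292743
k=1: u−w=-4.018000, u+w=18.978000; √(b/2)=2.898275, √(2b)=5.796551; F=2.898275×(-4.018)=-11.645270, v=18.978000/5.796551=3.274016
k=2: u−w=-0.256000, u+w=-30.760000; √(b/2)=2.898275, √(2b)=5.796551; F=2.898275×(-0.256)=-0.741958, v=-30.760000/5.796551=-5.306604
k=3: u−w=-26.720000, u+w=-2.240000; √(b/2)=2.898275, √(2b)=5.796551; F=2.898275×(-26.72)=-77.441917, v=-2.240000/5.796551=-0.386437

0: F=-67.170429 v=2.292743
1: F=-11.645270 v=3.274016
2: F=-0.741958 v=-5.306604
3: F=-77.441917 v=-0.386437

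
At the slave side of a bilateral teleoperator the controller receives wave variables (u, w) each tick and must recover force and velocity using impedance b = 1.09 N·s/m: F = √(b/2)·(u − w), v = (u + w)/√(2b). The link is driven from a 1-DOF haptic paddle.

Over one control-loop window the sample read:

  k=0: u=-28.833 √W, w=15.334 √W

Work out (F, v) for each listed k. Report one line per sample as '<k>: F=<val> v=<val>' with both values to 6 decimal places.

k=0: u−w=-44.167000, u+w=-13.499000; √(b/2)=0.738241, √(2b)=1.476482; F=0.738241×(-44.167)=-32.605897, v=-13.499000/1.476482=-9.142676

0: F=-32.605897 v=-9.142676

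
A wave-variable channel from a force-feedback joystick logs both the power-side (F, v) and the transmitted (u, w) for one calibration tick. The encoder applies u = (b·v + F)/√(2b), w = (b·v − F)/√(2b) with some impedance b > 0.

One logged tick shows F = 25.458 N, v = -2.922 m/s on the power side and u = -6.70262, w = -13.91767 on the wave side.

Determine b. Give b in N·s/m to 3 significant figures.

b = 24.9 N·s/m

u + w = -20.6203;  u + w = √(2b)·v, so √(2b) = -20.6203/(-2.922) = 7.0569.
b = (√(2b))²/2 = 49.8000/2 = 24.9000.
(Check via u − w = 2F/√(2b): u − w = 7.2150, 2F/√(2b) = 7.2151.)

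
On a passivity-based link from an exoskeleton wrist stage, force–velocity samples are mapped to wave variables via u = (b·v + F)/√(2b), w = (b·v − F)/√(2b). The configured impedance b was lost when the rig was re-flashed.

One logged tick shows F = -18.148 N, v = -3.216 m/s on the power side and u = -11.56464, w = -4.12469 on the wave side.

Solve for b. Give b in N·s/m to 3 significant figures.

u + w = -15.6893;  u + w = √(2b)·v, so √(2b) = -15.6893/(-3.216) = 4.8785.
b = (√(2b))²/2 = 23.8000/2 = 11.9000.
(Check via u − w = 2F/√(2b): u − w = -7.4400, 2F/√(2b) = -7.4400.)

b = 11.9 N·s/m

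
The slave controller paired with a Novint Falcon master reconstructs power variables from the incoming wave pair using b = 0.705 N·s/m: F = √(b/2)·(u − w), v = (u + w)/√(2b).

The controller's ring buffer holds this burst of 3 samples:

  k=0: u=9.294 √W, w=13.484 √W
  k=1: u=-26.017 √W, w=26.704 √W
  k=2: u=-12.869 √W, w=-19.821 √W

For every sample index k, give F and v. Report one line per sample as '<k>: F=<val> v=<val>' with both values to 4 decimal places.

0: F=-2.4877 v=19.1825
1: F=-31.3014 v=0.5786
2: F=4.1275 v=-27.5299

k=0: u−w=-4.1900, u+w=22.7780; √(b/2)=0.5937, √(2b)=1.1874; F=0.5937×(-4.19)=-2.4877, v=22.7780/1.1874=19.1825
k=1: u−w=-52.7210, u+w=0.6870; √(b/2)=0.5937, √(2b)=1.1874; F=0.5937×(-52.721)=-31.3014, v=0.6870/1.1874=0.5786
k=2: u−w=6.9520, u+w=-32.6900; √(b/2)=0.5937, √(2b)=1.1874; F=0.5937×6.952=4.1275, v=-32.6900/1.1874=-27.5299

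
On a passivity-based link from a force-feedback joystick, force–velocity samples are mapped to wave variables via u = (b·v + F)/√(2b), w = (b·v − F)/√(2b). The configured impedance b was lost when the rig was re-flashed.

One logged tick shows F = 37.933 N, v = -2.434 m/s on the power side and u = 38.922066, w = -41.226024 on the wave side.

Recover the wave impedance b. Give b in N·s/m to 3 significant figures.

b = 0.448 N·s/m

u + w = -2.303958;  u + w = √(2b)·v, so √(2b) = -2.303958/(-2.434) = 0.946573.
b = (√(2b))²/2 = 0.896000/2 = 0.448000.
(Check via u − w = 2F/√(2b): u − w = 80.148090, 2F/√(2b) = 80.148095.)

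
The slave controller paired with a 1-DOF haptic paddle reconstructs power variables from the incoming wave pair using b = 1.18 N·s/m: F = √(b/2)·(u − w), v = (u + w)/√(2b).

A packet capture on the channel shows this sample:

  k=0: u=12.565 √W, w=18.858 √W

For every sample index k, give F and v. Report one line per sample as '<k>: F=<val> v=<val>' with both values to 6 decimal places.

0: F=-4.833745 v=20.454631

k=0: u−w=-6.293000, u+w=31.423000; √(b/2)=0.768115, √(2b)=1.536229; F=0.768115×(-6.293)=-4.833745, v=31.423000/1.536229=20.454631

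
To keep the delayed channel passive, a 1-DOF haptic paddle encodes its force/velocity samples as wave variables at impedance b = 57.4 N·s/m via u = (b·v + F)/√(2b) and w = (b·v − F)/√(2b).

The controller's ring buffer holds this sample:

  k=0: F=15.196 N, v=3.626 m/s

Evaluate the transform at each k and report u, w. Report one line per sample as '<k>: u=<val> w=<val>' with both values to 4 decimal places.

0: u=20.8436 w=18.0071

k=0: b·v=57.4×3.626=208.1324; √(2b)=10.7145; u=(208.1324+15.196)/10.7145=20.8436, w=(208.1324−15.196)/10.7145=18.0071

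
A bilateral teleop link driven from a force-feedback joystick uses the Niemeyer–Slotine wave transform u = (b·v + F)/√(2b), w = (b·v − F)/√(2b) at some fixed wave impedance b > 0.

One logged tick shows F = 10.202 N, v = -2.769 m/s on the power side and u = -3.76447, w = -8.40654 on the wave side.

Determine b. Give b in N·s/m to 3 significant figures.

u + w = -12.1710;  u + w = √(2b)·v, so √(2b) = -12.1710/(-2.769) = 4.3955.
b = (√(2b))²/2 = 19.3200/2 = 9.6600.
(Check via u − w = 2F/√(2b): u − w = 4.6421, 2F/√(2b) = 4.6421.)

b = 9.66 N·s/m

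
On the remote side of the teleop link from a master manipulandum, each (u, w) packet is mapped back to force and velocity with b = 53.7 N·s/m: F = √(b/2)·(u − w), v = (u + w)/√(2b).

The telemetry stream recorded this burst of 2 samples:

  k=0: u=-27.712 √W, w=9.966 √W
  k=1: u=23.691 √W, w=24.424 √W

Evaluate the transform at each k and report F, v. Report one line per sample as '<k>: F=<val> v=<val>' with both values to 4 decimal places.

k=0: u−w=-37.6780, u+w=-17.7460; √(b/2)=5.1817, √(2b)=10.3634; F=5.1817×(-37.678)=-195.2360, v=-17.7460/10.3634=-1.7124
k=1: u−w=-0.7330, u+w=48.1150; √(b/2)=5.1817, √(2b)=10.3634; F=5.1817×(-0.733)=-3.7982, v=48.1150/10.3634=4.6428

0: F=-195.2360 v=-1.7124
1: F=-3.7982 v=4.6428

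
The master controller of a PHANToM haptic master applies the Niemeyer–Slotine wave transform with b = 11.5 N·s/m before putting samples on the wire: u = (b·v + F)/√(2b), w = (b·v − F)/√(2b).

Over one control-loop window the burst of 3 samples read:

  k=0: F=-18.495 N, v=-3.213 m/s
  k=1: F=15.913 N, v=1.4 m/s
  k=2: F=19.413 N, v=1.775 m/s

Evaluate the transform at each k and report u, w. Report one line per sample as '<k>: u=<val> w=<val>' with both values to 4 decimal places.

k=0: b·v=11.5×(-3.213)=-36.9495; √(2b)=4.7958; u=(-36.9495+(-18.495))/4.7958=-11.5610, w=(-36.9495−(-18.495))/4.7958=-3.8480
k=1: b·v=11.5×1.4=16.1000; √(2b)=4.7958; u=(16.1000+15.913)/4.7958=6.6752, w=(16.1000−15.913)/4.7958=0.0390
k=2: b·v=11.5×1.775=20.4125; √(2b)=4.7958; u=(20.4125+19.413)/4.7958=8.3042, w=(20.4125−19.413)/4.7958=0.2084

0: u=-11.5610 w=-3.8480
1: u=6.6752 w=0.0390
2: u=8.3042 w=0.2084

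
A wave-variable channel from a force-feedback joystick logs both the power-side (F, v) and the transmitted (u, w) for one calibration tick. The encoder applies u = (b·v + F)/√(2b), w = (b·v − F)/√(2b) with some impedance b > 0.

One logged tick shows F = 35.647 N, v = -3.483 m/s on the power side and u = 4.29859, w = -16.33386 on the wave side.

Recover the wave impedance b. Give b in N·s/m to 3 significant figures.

u + w = -12.0353;  u + w = √(2b)·v, so √(2b) = -12.0353/(-3.483) = 3.4554.
b = (√(2b))²/2 = 11.9400/2 = 5.9700.
(Check via u − w = 2F/√(2b): u − w = 20.6325, 2F/√(2b) = 20.6324.)

b = 5.97 N·s/m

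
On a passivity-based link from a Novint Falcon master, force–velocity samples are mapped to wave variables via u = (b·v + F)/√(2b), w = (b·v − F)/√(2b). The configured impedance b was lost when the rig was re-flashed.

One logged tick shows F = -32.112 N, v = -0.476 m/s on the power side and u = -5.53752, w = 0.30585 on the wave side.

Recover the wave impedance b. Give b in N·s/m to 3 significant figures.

u + w = -5.23167;  u + w = √(2b)·v, so √(2b) = -5.23167/(-0.476) = 10.99090.
b = (√(2b))²/2 = 120.79996/2 = 60.39998.
(Check via u − w = 2F/√(2b): u − w = -5.84337, 2F/√(2b) = -5.84338.)

b = 60.4 N·s/m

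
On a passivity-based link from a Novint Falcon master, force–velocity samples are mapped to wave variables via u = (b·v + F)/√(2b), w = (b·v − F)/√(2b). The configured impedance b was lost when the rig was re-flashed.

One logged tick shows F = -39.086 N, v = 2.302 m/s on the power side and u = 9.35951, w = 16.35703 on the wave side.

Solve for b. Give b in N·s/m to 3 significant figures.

u + w = 25.71654;  u + w = √(2b)·v, so √(2b) = 25.71654/2.302 = 11.17139.
b = (√(2b))²/2 = 124.79996/2 = 62.39998.
(Check via u − w = 2F/√(2b): u − w = -6.99752, 2F/√(2b) = -6.99752.)

b = 62.4 N·s/m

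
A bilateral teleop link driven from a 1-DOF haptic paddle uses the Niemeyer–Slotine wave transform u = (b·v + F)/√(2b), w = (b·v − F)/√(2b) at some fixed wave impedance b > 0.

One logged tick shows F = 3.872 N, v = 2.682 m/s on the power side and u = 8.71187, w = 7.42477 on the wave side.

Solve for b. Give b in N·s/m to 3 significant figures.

u + w = 16.1366;  u + w = √(2b)·v, so √(2b) = 16.1366/2.682 = 6.0166.
b = (√(2b))²/2 = 36.2000/2 = 18.1000.
(Check via u − w = 2F/√(2b): u − w = 1.2871, 2F/√(2b) = 1.2871.)

b = 18.1 N·s/m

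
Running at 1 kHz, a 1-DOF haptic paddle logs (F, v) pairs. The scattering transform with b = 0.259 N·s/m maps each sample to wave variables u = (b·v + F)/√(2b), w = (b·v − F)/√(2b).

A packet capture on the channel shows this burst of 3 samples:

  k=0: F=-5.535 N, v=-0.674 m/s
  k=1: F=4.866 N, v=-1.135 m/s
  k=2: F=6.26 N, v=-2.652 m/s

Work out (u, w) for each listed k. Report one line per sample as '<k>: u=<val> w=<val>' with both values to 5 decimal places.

0: u=-7.93301 w=7.44792
1: u=6.35250 w=-7.16938
2: u=7.74345 w=-9.65215

k=0: b·v=0.259×(-0.674)=-0.17457; √(2b)=0.71972; u=(-0.17457+(-5.535))/0.71972=-7.93301, w=(-0.17457−(-5.535))/0.71972=7.44792
k=1: b·v=0.259×(-1.135)=-0.29397; √(2b)=0.71972; u=(-0.29397+4.866)/0.71972=6.35250, w=(-0.29397−4.866)/0.71972=-7.16938
k=2: b·v=0.259×(-2.652)=-0.68687; √(2b)=0.71972; u=(-0.68687+6.26)/0.71972=7.74345, w=(-0.68687−6.26)/0.71972=-9.65215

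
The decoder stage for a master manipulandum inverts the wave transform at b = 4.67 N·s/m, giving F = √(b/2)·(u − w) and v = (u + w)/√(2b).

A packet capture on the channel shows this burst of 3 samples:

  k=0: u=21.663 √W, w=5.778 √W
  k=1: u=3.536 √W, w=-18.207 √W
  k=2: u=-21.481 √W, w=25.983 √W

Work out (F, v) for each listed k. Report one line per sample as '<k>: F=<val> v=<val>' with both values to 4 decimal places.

k=0: u−w=15.8850, u+w=27.4410; √(b/2)=1.5281, √(2b)=3.0561; F=1.5281×15.885=24.2734, v=27.4410/3.0561=8.9790
k=1: u−w=21.7430, u+w=-14.6710; √(b/2)=1.5281, √(2b)=3.0561; F=1.5281×21.743=33.2248, v=-14.6710/3.0561=-4.8005
k=2: u−w=-47.4640, u+w=4.5020; √(b/2)=1.5281, √(2b)=3.0561; F=1.5281×(-47.464)=-72.5283, v=4.5020/3.0561=1.4731

0: F=24.2734 v=8.9790
1: F=33.2248 v=-4.8005
2: F=-72.5283 v=1.4731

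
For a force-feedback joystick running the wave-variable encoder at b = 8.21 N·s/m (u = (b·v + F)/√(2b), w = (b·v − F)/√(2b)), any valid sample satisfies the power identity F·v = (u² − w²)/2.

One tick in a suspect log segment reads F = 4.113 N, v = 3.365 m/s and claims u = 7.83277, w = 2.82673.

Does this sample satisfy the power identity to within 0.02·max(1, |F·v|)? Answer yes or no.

F·v = 4.113×3.365 = 13.8402 W.
(u² − w²)/2 = (61.3523 − 7.9904)/2 = 26.6809 W.
|Δ| = 12.8407;  2% of max(1, |F·v|) = 0.2768.

no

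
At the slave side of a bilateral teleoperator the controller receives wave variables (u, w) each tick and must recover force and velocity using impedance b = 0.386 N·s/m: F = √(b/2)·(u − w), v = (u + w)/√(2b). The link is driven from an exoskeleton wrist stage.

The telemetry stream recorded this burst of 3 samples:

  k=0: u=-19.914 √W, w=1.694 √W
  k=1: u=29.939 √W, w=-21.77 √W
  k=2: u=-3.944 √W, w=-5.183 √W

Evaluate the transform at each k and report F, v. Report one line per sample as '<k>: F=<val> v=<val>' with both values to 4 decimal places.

k=0: u−w=-21.6080, u+w=-18.2200; √(b/2)=0.4393, √(2b)=0.8786; F=0.4393×(-21.608)=-9.4928, v=-18.2200/0.8786=-20.7367
k=1: u−w=51.7090, u+w=8.1690; √(b/2)=0.4393, √(2b)=0.8786; F=0.4393×51.709=22.7167, v=8.1690/0.8786=9.2974
k=2: u−w=1.2390, u+w=-9.1270; √(b/2)=0.4393, √(2b)=0.8786; F=0.4393×1.239=0.5443, v=-9.1270/0.8786=-10.3877

0: F=-9.4928 v=-20.7367
1: F=22.7167 v=9.2974
2: F=0.5443 v=-10.3877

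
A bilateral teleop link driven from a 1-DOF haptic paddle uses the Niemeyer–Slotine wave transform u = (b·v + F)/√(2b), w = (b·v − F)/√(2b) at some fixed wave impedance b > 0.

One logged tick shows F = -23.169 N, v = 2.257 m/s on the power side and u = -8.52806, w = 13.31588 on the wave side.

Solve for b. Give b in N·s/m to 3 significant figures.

u + w = 4.78782;  u + w = √(2b)·v, so √(2b) = 4.78782/2.257 = 2.12132.
b = (√(2b))²/2 = 4.50000/2 = 2.25000.
(Check via u − w = 2F/√(2b): u − w = -21.84394, 2F/√(2b) = -21.84394.)

b = 2.25 N·s/m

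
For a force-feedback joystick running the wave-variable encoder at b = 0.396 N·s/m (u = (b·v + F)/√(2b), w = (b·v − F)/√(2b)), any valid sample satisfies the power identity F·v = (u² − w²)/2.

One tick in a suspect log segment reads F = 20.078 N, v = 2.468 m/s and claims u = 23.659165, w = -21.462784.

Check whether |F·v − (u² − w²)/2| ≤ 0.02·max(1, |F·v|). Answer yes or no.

F·v = 20.078×2.468 = 49.552504 W.
(u² − w²)/2 = (559.756088 − 460.651097)/2 = 49.552496 W.
|Δ| = 0.000008;  2% of max(1, |F·v|) = 0.991050.

yes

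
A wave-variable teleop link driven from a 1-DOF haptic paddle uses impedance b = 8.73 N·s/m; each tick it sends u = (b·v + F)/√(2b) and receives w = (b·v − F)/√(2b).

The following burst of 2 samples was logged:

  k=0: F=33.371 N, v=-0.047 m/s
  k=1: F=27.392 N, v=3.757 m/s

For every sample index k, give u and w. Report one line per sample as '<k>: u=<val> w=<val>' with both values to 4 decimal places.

k=0: b·v=8.73×(-0.047)=-0.4103; √(2b)=4.1785; u=(-0.4103+33.371)/4.1785=7.8881, w=(-0.4103−33.371)/4.1785=-8.0845
k=1: b·v=8.73×3.757=32.7986; √(2b)=4.1785; u=(32.7986+27.392)/4.1785=14.4048, w=(32.7986−27.392)/4.1785=1.2939

0: u=7.8881 w=-8.0845
1: u=14.4048 w=1.2939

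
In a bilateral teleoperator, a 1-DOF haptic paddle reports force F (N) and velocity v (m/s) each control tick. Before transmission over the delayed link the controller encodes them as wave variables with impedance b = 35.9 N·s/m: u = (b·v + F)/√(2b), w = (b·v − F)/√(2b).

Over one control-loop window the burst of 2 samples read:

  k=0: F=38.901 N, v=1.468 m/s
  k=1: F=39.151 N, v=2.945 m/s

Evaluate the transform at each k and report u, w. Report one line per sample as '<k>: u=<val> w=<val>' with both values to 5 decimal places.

0: u=10.81045 w=1.62863
1: u=17.09762 w=7.85680

k=0: b·v=35.9×1.468=52.70120; √(2b)=8.47349; u=(52.70120+38.901)/8.47349=10.81045, w=(52.70120−38.901)/8.47349=1.62863
k=1: b·v=35.9×2.945=105.72550; √(2b)=8.47349; u=(105.72550+39.151)/8.47349=17.09762, w=(105.72550−39.151)/8.47349=7.85680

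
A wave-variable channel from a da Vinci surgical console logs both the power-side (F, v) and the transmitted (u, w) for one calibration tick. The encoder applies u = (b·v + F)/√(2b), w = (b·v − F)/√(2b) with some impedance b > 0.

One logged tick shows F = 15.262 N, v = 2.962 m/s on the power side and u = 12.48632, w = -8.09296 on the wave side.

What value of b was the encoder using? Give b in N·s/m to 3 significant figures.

u + w = 4.3934;  u + w = √(2b)·v, so √(2b) = 4.3934/2.962 = 1.4832.
b = (√(2b))²/2 = 2.2000/2 = 1.1000.
(Check via u − w = 2F/√(2b): u − w = 20.5793, 2F/√(2b) = 20.5793.)

b = 1.1 N·s/m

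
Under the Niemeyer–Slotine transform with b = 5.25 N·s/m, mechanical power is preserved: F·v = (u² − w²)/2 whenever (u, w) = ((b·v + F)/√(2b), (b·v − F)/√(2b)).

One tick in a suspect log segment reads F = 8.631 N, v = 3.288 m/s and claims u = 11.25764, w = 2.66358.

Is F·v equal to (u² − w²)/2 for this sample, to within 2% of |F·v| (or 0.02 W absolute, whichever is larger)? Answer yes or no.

no

F·v = 8.631×3.288 = 28.37873 W.
(u² − w²)/2 = (126.73446 − 7.09466)/2 = 59.81990 W.
|Δ| = 31.44117;  2% of max(1, |F·v|) = 0.56757.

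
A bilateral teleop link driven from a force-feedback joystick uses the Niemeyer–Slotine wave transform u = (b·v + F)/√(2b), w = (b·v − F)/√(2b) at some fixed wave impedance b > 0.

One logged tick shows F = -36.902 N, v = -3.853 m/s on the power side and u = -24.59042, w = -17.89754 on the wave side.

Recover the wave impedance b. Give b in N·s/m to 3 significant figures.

b = 60.8 N·s/m

u + w = -42.48796;  u + w = √(2b)·v, so √(2b) = -42.48796/(-3.853) = 11.02724.
b = (√(2b))²/2 = 121.60005/2 = 60.80002.
(Check via u − w = 2F/√(2b): u − w = -6.69288, 2F/√(2b) = -6.69288.)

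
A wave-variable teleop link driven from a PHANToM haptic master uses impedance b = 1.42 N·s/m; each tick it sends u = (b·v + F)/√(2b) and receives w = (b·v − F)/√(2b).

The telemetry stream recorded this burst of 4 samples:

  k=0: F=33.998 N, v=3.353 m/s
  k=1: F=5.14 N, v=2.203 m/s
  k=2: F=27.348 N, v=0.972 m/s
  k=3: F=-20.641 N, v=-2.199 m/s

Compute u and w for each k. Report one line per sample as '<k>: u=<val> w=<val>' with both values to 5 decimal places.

k=0: b·v=1.42×3.353=4.76126; √(2b)=1.68523; u=(4.76126+33.998)/1.68523=22.99939, w=(4.76126−33.998)/1.68523=-17.34881
k=1: b·v=1.42×2.203=3.12826; √(2b)=1.68523; u=(3.12826+5.14)/1.68523=4.90631, w=(3.12826−5.14)/1.68523=-1.19375
k=2: b·v=1.42×0.972=1.38024; √(2b)=1.68523; u=(1.38024+27.348)/1.68523=17.04707, w=(1.38024−27.348)/1.68523=-15.40903
k=3: b·v=1.42×(-2.199)=-3.12258; √(2b)=1.68523; u=(-3.12258+(-20.641))/1.68523=-14.10109, w=(-3.12258−(-20.641))/1.68523=10.39527

0: u=22.99939 w=-17.34881
1: u=4.90631 w=-1.19375
2: u=17.04707 w=-15.40903
3: u=-14.10109 w=10.39527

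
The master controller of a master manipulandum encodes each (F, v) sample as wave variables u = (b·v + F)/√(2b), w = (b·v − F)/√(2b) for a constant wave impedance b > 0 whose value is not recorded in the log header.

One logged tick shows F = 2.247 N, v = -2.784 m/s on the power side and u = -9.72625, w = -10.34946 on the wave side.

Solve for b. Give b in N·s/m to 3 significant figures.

u + w = -20.0757;  u + w = √(2b)·v, so √(2b) = -20.0757/(-2.784) = 7.2111.
b = (√(2b))²/2 = 52.0000/2 = 26.0000.
(Check via u − w = 2F/√(2b): u − w = 0.6232, 2F/√(2b) = 0.6232.)

b = 26 N·s/m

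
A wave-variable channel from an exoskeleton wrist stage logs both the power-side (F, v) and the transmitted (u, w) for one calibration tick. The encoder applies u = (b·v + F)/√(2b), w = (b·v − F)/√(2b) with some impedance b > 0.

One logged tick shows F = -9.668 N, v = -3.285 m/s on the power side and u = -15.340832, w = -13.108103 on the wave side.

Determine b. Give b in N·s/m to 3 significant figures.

u + w = -28.448935;  u + w = √(2b)·v, so √(2b) = -28.448935/(-3.285) = 8.660254.
b = (√(2b))²/2 = 75.000003/2 = 37.500001.
(Check via u − w = 2F/√(2b): u − w = -2.232729, 2F/√(2b) = -2.232729.)

b = 37.5 N·s/m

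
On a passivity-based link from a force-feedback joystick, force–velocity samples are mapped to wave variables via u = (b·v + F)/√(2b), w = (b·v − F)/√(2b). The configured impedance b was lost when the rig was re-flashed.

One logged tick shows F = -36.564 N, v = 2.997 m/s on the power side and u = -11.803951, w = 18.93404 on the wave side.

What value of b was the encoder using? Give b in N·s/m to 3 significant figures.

u + w = 7.130089;  u + w = √(2b)·v, so √(2b) = 7.130089/2.997 = 2.379075.
b = (√(2b))²/2 = 5.660000/2 = 2.830000.
(Check via u − w = 2F/√(2b): u − w = -30.737991, 2F/√(2b) = -30.737992.)

b = 2.83 N·s/m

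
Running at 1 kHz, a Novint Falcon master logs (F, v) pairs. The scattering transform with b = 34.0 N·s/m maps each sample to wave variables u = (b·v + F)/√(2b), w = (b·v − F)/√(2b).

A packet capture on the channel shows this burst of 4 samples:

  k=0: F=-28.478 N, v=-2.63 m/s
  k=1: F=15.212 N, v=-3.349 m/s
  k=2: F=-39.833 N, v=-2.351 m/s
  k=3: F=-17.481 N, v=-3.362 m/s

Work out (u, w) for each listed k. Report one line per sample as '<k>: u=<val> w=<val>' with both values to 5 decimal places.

k=0: b·v=34.0×(-2.63)=-89.42000; √(2b)=8.24621; u=(-89.42000+(-28.478))/8.24621=-14.29723, w=(-89.42000−(-28.478))/8.24621=-7.39030
k=1: b·v=34.0×(-3.349)=-113.86600; √(2b)=8.24621; u=(-113.86600+15.212)/8.24621=-11.96355, w=(-113.86600−15.212)/8.24621=-15.65301
k=2: b·v=34.0×(-2.351)=-79.93400; √(2b)=8.24621; u=(-79.93400+(-39.833))/8.24621=-14.52388, w=(-79.93400−(-39.833))/8.24621=-4.86296
k=3: b·v=34.0×(-3.362)=-114.30800; √(2b)=8.24621; u=(-114.30800+(-17.481))/8.24621=-15.98176, w=(-114.30800−(-17.481))/8.24621=-11.74200

0: u=-14.29723 w=-7.39030
1: u=-11.96355 w=-15.65301
2: u=-14.52388 w=-4.86296
3: u=-15.98176 w=-11.74200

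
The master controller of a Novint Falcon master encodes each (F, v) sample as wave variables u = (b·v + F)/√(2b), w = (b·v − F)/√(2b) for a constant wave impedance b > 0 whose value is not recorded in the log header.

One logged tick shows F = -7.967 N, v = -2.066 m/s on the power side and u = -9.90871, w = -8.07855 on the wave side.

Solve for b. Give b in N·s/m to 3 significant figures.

u + w = -17.98726;  u + w = √(2b)·v, so √(2b) = -17.98726/(-2.066) = 8.70632.
b = (√(2b))²/2 = 75.80003/2 = 37.90002.
(Check via u − w = 2F/√(2b): u − w = -1.83016, 2F/√(2b) = -1.83016.)

b = 37.9 N·s/m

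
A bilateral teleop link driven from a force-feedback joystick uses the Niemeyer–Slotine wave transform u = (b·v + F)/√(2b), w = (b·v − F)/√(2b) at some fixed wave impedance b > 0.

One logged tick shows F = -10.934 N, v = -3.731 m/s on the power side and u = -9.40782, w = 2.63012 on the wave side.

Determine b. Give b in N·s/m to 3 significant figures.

b = 1.65 N·s/m

u + w = -6.7777;  u + w = √(2b)·v, so √(2b) = -6.7777/(-3.731) = 1.8166.
b = (√(2b))²/2 = 3.3000/2 = 1.6500.
(Check via u − w = 2F/√(2b): u − w = -12.0379, 2F/√(2b) = -12.0379.)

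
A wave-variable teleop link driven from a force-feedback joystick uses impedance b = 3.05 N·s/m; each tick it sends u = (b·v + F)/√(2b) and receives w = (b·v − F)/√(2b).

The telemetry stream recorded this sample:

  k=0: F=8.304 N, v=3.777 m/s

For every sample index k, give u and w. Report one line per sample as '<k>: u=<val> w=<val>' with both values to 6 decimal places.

0: u=8.026442 w=1.302060

k=0: b·v=3.05×3.777=11.519850; √(2b)=2.469818; u=(11.519850+8.304)/2.469818=8.026442, w=(11.519850−8.304)/2.469818=1.302060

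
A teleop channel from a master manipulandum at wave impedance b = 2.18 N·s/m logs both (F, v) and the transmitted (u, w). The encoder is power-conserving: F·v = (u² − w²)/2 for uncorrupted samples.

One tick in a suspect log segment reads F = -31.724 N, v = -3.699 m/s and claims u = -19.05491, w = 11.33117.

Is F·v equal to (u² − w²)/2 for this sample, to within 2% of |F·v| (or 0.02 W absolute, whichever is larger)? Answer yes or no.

F·v = (-31.724)×(-3.699) = 117.34708 W.
(u² − w²)/2 = (363.08960 − 128.39541)/2 = 117.34709 W.
|Δ| = 0.00001;  2% of max(1, |F·v|) = 2.34694.

yes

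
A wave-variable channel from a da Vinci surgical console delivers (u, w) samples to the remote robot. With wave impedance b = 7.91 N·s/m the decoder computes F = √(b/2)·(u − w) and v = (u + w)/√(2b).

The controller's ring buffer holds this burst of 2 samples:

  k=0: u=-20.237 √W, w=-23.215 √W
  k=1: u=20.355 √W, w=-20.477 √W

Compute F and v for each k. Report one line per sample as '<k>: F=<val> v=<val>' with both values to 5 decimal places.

k=0: u−w=2.97800, u+w=-43.45200; √(b/2)=1.98872, √(2b)=3.97744; F=1.98872×2.978=5.92240, v=-43.45200/3.97744=-10.92462
k=1: u−w=40.83200, u+w=-0.12200; √(b/2)=1.98872, √(2b)=3.97744; F=1.98872×40.832=81.20334, v=-0.12200/3.97744=-0.03067

0: F=5.92240 v=-10.92462
1: F=81.20334 v=-0.03067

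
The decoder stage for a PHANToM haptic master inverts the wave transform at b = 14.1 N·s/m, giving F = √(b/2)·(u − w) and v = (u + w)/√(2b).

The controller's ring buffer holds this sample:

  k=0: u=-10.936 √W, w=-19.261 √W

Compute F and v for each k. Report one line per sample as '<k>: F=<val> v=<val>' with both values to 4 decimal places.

k=0: u−w=8.3250, u+w=-30.1970; √(b/2)=2.6552, √(2b)=5.3104; F=2.6552×8.325=22.1044, v=-30.1970/5.3104=-5.6864

0: F=22.1044 v=-5.6864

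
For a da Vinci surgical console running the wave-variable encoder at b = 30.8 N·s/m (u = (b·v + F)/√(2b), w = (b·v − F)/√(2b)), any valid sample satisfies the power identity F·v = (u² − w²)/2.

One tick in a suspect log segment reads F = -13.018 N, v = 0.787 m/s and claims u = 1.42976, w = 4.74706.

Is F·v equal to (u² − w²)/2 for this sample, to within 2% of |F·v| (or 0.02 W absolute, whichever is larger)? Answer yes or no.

yes

F·v = (-13.018)×0.787 = -10.2452 W.
(u² − w²)/2 = (2.0442 − 22.5346)/2 = -10.2452 W.
|Δ| = 0.0000;  2% of max(1, |F·v|) = 0.2049.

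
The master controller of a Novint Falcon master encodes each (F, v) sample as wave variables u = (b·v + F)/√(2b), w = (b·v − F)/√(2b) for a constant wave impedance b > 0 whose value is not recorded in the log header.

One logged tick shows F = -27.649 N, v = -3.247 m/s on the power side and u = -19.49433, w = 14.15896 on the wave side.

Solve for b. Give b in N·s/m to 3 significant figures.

u + w = -5.33537;  u + w = √(2b)·v, so √(2b) = -5.33537/(-3.247) = 1.64317.
b = (√(2b))²/2 = 2.70000/2 = 1.35000.
(Check via u − w = 2F/√(2b): u − w = -33.65329, 2F/√(2b) = -33.65326.)

b = 1.35 N·s/m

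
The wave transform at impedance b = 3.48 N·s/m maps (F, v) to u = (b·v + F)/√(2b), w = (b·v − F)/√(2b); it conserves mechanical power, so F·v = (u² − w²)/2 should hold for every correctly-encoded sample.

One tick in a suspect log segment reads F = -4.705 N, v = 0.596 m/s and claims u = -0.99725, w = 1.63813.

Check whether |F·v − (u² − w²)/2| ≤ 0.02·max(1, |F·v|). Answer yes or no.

F·v = (-4.705)×0.596 = -2.8042 W.
(u² − w²)/2 = (0.9945 − 2.6835)/2 = -0.8445 W.
|Δ| = 1.9597;  2% of max(1, |F·v|) = 0.0561.

no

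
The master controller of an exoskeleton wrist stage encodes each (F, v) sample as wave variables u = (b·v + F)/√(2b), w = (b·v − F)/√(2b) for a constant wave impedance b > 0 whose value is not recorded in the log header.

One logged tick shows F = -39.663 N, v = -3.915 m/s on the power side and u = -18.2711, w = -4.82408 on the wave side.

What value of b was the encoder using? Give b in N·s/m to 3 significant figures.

b = 17.4 N·s/m

u + w = -23.09518;  u + w = √(2b)·v, so √(2b) = -23.09518/(-3.915) = 5.89915.
b = (√(2b))²/2 = 34.79999/2 = 17.40000.
(Check via u − w = 2F/√(2b): u − w = -13.44702, 2F/√(2b) = -13.44702.)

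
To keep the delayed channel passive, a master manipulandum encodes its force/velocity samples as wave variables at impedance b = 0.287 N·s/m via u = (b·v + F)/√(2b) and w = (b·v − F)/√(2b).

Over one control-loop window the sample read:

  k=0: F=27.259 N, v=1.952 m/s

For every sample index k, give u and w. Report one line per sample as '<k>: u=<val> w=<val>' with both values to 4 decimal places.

0: u=36.7188 w=-35.2400

k=0: b·v=0.287×1.952=0.5602; √(2b)=0.7576; u=(0.5602+27.259)/0.7576=36.7188, w=(0.5602−27.259)/0.7576=-35.2400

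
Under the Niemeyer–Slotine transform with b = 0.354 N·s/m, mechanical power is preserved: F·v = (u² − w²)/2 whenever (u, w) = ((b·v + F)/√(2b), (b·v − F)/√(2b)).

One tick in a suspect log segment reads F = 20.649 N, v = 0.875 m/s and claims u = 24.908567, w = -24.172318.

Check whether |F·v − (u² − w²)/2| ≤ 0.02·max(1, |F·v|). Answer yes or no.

F·v = 20.649×0.875 = 18.067875 W.
(u² − w²)/2 = (620.436710 − 584.300957)/2 = 18.067876 W.
|Δ| = 0.000001;  2% of max(1, |F·v|) = 0.361357.

yes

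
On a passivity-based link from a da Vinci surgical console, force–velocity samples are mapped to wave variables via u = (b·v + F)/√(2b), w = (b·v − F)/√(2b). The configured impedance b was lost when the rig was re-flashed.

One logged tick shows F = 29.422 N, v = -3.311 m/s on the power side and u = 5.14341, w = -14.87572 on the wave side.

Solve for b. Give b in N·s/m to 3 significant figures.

b = 4.32 N·s/m

u + w = -9.7323;  u + w = √(2b)·v, so √(2b) = -9.7323/(-3.311) = 2.9394.
b = (√(2b))²/2 = 8.6400/2 = 4.3200.
(Check via u − w = 2F/√(2b): u − w = 20.0191, 2F/√(2b) = 20.0191.)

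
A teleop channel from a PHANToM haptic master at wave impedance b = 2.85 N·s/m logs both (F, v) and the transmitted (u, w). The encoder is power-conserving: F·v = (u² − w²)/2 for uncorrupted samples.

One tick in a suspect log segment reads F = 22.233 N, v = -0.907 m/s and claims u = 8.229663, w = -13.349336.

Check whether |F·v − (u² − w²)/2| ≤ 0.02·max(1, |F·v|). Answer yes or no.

F·v = 22.233×(-0.907) = -20.165331 W.
(u² − w²)/2 = (67.727353 − 178.204772)/2 = -55.238709 W.
|Δ| = 35.073378;  2% of max(1, |F·v|) = 0.403307.

no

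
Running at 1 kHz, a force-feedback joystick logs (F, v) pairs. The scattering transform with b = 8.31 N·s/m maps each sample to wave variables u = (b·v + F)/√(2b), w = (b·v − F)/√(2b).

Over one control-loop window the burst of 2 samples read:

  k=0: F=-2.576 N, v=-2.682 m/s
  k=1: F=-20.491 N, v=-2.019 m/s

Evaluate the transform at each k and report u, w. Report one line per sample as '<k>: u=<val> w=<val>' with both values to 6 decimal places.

k=0: b·v=8.31×(-2.682)=-22.287420; √(2b)=4.076763; u=(-22.287420+(-2.576))/4.076763=-6.098814, w=(-22.287420−(-2.576))/4.076763=-4.835066
k=1: b·v=8.31×(-2.019)=-16.777890; √(2b)=4.076763; u=(-16.777890+(-20.491))/4.076763=-9.141784, w=(-16.777890−(-20.491))/4.076763=0.910798

0: u=-6.098814 w=-4.835066
1: u=-9.141784 w=0.910798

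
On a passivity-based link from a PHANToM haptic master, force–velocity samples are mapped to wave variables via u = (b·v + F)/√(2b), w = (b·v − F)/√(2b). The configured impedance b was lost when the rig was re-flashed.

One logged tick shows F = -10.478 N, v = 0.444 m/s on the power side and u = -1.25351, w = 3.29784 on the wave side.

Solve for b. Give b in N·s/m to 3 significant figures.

u + w = 2.04433;  u + w = √(2b)·v, so √(2b) = 2.04433/0.444 = 4.60435.
b = (√(2b))²/2 = 21.20001/2 = 10.60000.
(Check via u − w = 2F/√(2b): u − w = -4.55135, 2F/√(2b) = -4.55135.)

b = 10.6 N·s/m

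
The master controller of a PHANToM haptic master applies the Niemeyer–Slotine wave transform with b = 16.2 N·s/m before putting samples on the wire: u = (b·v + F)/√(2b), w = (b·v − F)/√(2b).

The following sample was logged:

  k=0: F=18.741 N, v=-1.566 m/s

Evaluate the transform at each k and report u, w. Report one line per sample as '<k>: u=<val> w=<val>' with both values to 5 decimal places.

k=0: b·v=16.2×(-1.566)=-25.36920; √(2b)=5.69210; u=(-25.36920+18.741)/5.69210=-1.16446, w=(-25.36920−18.741)/5.69210=-7.74937

0: u=-1.16446 w=-7.74937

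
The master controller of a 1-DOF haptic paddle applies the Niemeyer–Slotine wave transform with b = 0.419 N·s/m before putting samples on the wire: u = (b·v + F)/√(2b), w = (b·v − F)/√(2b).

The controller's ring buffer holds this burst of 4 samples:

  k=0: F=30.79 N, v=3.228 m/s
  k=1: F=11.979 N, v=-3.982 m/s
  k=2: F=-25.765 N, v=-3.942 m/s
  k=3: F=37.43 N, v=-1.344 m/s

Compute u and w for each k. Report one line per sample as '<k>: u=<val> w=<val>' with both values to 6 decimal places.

0: u=35.112203 w=-32.157216
1: u=11.263140 w=-14.908356
2: u=-29.949746 w=26.341147
3: u=40.273019 w=-41.503348

k=0: b·v=0.419×3.228=1.352532; √(2b)=0.915423; u=(1.352532+30.79)/0.915423=35.112203, w=(1.352532−30.79)/0.915423=-32.157216
k=1: b·v=0.419×(-3.982)=-1.668458; √(2b)=0.915423; u=(-1.668458+11.979)/0.915423=11.263140, w=(-1.668458−11.979)/0.915423=-14.908356
k=2: b·v=0.419×(-3.942)=-1.651698; √(2b)=0.915423; u=(-1.651698+(-25.765))/0.915423=-29.949746, w=(-1.651698−(-25.765))/0.915423=26.341147
k=3: b·v=0.419×(-1.344)=-0.563136; √(2b)=0.915423; u=(-0.563136+37.43)/0.915423=40.273019, w=(-0.563136−37.43)/0.915423=-41.503348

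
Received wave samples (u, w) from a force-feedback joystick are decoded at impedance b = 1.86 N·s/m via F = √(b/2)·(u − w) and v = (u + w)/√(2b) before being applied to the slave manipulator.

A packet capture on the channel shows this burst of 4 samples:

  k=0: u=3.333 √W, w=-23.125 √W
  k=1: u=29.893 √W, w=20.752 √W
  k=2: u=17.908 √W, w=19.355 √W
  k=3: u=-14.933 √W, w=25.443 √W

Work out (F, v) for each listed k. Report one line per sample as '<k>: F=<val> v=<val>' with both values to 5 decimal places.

k=0: u−w=26.45800, u+w=-19.79200; √(b/2)=0.96437, √(2b)=1.92873; F=0.96437×26.458=25.51517, v=-19.79200/1.92873=-10.26167
k=1: u−w=9.14100, u+w=50.64500; √(b/2)=0.96437, √(2b)=1.92873; F=0.96437×9.141=8.81526, v=50.64500/1.92873=26.25821
k=2: u−w=-1.44700, u+w=37.26300; √(b/2)=0.96437, √(2b)=1.92873; F=0.96437×(-1.447)=-1.39544, v=37.26300/1.92873=19.31997
k=3: u−w=-40.37600, u+w=10.51000; √(b/2)=0.96437, √(2b)=1.92873; F=0.96437×(-40.376)=-38.93720, v=10.51000/1.92873=5.44918

0: F=25.51517 v=-10.26167
1: F=8.81526 v=26.25821
2: F=-1.39544 v=19.31997
3: F=-38.93720 v=5.44918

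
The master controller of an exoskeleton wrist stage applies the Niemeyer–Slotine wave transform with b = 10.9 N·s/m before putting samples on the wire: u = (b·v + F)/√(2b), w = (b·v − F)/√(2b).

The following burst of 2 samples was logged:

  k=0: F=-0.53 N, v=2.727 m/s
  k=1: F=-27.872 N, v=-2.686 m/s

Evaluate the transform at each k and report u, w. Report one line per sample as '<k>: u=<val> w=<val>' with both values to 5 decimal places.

0: u=6.25273 w=6.47976
1: u=-12.24006 w=-0.30100

k=0: b·v=10.9×2.727=29.72430; √(2b)=4.66905; u=(29.72430+(-0.53))/4.66905=6.25273, w=(29.72430−(-0.53))/4.66905=6.47976
k=1: b·v=10.9×(-2.686)=-29.27740; √(2b)=4.66905; u=(-29.27740+(-27.872))/4.66905=-12.24006, w=(-29.27740−(-27.872))/4.66905=-0.30100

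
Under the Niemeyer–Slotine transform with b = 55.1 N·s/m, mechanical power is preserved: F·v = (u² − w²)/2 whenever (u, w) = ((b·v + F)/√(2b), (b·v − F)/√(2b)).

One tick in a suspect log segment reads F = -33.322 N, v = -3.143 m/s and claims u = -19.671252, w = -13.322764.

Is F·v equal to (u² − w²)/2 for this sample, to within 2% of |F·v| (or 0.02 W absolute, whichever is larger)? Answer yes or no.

yes

F·v = (-33.322)×(-3.143) = 104.731046 W.
(u² − w²)/2 = (386.958155 − 177.496041)/2 = 104.731057 W.
|Δ| = 0.000011;  2% of max(1, |F·v|) = 2.094621.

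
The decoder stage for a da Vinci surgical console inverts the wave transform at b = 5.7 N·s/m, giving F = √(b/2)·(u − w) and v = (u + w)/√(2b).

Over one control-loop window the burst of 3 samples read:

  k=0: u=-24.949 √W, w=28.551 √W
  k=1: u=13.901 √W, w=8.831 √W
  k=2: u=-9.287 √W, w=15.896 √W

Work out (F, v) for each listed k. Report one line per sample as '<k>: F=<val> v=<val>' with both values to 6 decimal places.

0: F=-90.318395 v=1.066820
1: F=8.559145 v=6.732637
2: F=-42.513797 v=1.957417

k=0: u−w=-53.500000, u+w=3.602000; √(b/2)=1.688194, √(2b)=3.376389; F=1.688194×(-53.5)=-90.318395, v=3.602000/3.376389=1.066820
k=1: u−w=5.070000, u+w=22.732000; √(b/2)=1.688194, √(2b)=3.376389; F=1.688194×5.07=8.559145, v=22.732000/3.376389=6.732637
k=2: u−w=-25.183000, u+w=6.609000; √(b/2)=1.688194, √(2b)=3.376389; F=1.688194×(-25.183)=-42.513797, v=6.609000/3.376389=1.957417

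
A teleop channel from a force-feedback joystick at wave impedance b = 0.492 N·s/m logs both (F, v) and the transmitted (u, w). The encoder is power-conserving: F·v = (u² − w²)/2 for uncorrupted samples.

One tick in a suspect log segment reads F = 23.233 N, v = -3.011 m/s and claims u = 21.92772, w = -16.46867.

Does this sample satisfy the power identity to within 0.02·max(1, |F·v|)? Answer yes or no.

F·v = 23.233×(-3.011) = -69.9546 W.
(u² − w²)/2 = (480.8249 − 271.2171)/2 = 104.8039 W.
|Δ| = 174.7585;  2% of max(1, |F·v|) = 1.3991.

no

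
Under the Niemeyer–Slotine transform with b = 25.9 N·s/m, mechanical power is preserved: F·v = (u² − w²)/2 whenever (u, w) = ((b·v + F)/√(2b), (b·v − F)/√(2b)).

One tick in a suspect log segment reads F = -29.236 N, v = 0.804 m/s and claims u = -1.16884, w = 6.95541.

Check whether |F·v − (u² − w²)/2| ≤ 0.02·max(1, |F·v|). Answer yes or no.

yes

F·v = (-29.236)×0.804 = -23.5057 W.
(u² − w²)/2 = (1.3662 − 48.3777)/2 = -23.5058 W.
|Δ| = 0.0000;  2% of max(1, |F·v|) = 0.4701.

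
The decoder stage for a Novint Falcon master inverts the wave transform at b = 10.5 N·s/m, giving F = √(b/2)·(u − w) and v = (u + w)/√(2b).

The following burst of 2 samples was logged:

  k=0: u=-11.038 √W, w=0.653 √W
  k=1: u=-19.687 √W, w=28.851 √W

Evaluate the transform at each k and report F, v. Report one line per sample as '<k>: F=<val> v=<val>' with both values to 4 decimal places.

k=0: u−w=-11.6910, u+w=-10.3850; √(b/2)=2.2913, √(2b)=4.5826; F=2.2913×(-11.691)=-26.7874, v=-10.3850/4.5826=-2.2662
k=1: u−w=-48.5380, u+w=9.1640; √(b/2)=2.2913, √(2b)=4.5826; F=2.2913×(-48.538)=-111.2145, v=9.1640/4.5826=1.9997

0: F=-26.7874 v=-2.2662
1: F=-111.2145 v=1.9997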